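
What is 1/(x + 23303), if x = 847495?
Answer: 1/870798 ≈ 1.1484e-6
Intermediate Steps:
1/(x + 23303) = 1/(847495 + 23303) = 1/870798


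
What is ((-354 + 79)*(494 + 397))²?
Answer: 60037250625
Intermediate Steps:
((-354 + 79)*(494 + 397))² = (-275*891)² = (-245025)² = 60037250625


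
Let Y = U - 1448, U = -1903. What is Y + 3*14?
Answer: -3309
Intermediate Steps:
Y = -3351 (Y = -1903 - 1448 = -3351)
Y + 3*14 = -3351 + 3*14 = -3351 + 42 = -3309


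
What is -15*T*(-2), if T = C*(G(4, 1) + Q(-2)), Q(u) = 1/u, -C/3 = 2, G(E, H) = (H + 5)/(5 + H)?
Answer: -90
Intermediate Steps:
G(E, H) = 1 (G(E, H) = (5 + H)/(5 + H) = 1)
C = -6 (C = -3*2 = -6)
T = -3 (T = -6*(1 + 1/(-2)) = -6*(1 - ½) = -6*½ = -3)
-15*T*(-2) = -15*(-3)*(-2) = -(-45)*(-2) = -1*90 = -90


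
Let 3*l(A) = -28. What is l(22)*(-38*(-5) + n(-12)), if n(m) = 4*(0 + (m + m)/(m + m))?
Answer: -5432/3 ≈ -1810.7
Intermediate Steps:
l(A) = -28/3 (l(A) = (⅓)*(-28) = -28/3)
n(m) = 4 (n(m) = 4*(0 + (2*m)/((2*m))) = 4*(0 + (2*m)*(1/(2*m))) = 4*(0 + 1) = 4*1 = 4)
l(22)*(-38*(-5) + n(-12)) = -28*(-38*(-5) + 4)/3 = -28*(190 + 4)/3 = -28/3*194 = -5432/3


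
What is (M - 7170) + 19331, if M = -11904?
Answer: 257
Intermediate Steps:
(M - 7170) + 19331 = (-11904 - 7170) + 19331 = -19074 + 19331 = 257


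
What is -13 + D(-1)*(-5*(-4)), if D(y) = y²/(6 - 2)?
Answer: -8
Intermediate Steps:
D(y) = y²/4
-13 + D(-1)*(-5*(-4)) = -13 + ((¼)*(-1)²)*(-5*(-4)) = -13 + ((¼)*1)*20 = -13 + (¼)*20 = -13 + 5 = -8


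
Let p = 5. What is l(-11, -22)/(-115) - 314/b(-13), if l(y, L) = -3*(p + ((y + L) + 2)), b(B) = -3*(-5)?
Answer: -7456/345 ≈ -21.612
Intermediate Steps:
b(B) = 15
l(y, L) = -21 - 3*L - 3*y (l(y, L) = -3*(5 + ((y + L) + 2)) = -3*(5 + ((L + y) + 2)) = -3*(5 + (2 + L + y)) = -3*(7 + L + y) = -21 - 3*L - 3*y)
l(-11, -22)/(-115) - 314/b(-13) = (-21 - 3*(-22) - 3*(-11))/(-115) - 314/15 = (-21 + 66 + 33)*(-1/115) - 314*1/15 = 78*(-1/115) - 314/15 = -78/115 - 314/15 = -7456/345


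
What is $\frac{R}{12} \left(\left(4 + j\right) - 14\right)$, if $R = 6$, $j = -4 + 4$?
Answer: $-5$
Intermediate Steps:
$j = 0$
$\frac{R}{12} \left(\left(4 + j\right) - 14\right) = \frac{6}{12} \left(\left(4 + 0\right) - 14\right) = 6 \cdot \frac{1}{12} \left(4 - 14\right) = \frac{1}{2} \left(-10\right) = -5$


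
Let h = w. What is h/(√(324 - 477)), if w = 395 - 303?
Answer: -92*I*√17/51 ≈ -7.4378*I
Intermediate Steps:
w = 92
h = 92
h/(√(324 - 477)) = 92/(√(324 - 477)) = 92/(√(-153)) = 92/((3*I*√17)) = 92*(-I*√17/51) = -92*I*√17/51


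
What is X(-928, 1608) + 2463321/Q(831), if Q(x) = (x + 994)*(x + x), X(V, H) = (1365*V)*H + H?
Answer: -2059391721058493/1011050 ≈ -2.0369e+9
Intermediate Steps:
X(V, H) = H + 1365*H*V (X(V, H) = 1365*H*V + H = H + 1365*H*V)
Q(x) = 2*x*(994 + x) (Q(x) = (994 + x)*(2*x) = 2*x*(994 + x))
X(-928, 1608) + 2463321/Q(831) = 1608*(1 + 1365*(-928)) + 2463321/((2*831*(994 + 831))) = 1608*(1 - 1266720) + 2463321/((2*831*1825)) = 1608*(-1266719) + 2463321/3033150 = -2036884152 + 2463321*(1/3033150) = -2036884152 + 821107/1011050 = -2059391721058493/1011050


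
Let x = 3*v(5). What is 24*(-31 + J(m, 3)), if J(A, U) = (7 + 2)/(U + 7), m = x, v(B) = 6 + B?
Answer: -3612/5 ≈ -722.40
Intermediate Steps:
x = 33 (x = 3*(6 + 5) = 3*11 = 33)
m = 33
J(A, U) = 9/(7 + U)
24*(-31 + J(m, 3)) = 24*(-31 + 9/(7 + 3)) = 24*(-31 + 9/10) = 24*(-301/10) = -3612/5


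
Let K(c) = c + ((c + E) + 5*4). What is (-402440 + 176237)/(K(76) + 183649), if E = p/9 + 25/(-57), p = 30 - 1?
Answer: -38680713/31433867 ≈ -1.2305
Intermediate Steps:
p = 29
E = 476/171 (E = 29/9 + 25/(-57) = 29*(⅑) + 25*(-1/57) = 29/9 - 25/57 = 476/171 ≈ 2.7836)
K(c) = 3896/171 + 2*c (K(c) = c + ((c + 476/171) + 5*4) = c + ((476/171 + c) + 20) = c + (3896/171 + c) = 3896/171 + 2*c)
(-402440 + 176237)/(K(76) + 183649) = (-402440 + 176237)/((3896/171 + 2*76) + 183649) = -226203/((3896/171 + 152) + 183649) = -226203/(29888/171 + 183649) = -226203/31433867/171 = -226203*171/31433867 = -38680713/31433867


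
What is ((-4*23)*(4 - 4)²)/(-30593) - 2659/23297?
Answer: -2659/23297 ≈ -0.11413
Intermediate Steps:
((-4*23)*(4 - 4)²)/(-30593) - 2659/23297 = -92*0²*(-1/30593) - 2659*1/23297 = -92*0*(-1/30593) - 2659/23297 = 0*(-1/30593) - 2659/23297 = 0 - 2659/23297 = -2659/23297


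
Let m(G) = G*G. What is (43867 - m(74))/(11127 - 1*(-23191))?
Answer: 38391/34318 ≈ 1.1187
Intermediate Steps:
m(G) = G²
(43867 - m(74))/(11127 - 1*(-23191)) = (43867 - 1*74²)/(11127 - 1*(-23191)) = (43867 - 1*5476)/(11127 + 23191) = (43867 - 5476)/34318 = 38391*(1/34318) = 38391/34318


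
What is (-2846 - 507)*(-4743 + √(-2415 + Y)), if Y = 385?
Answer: 15903279 - 3353*I*√2030 ≈ 1.5903e+7 - 1.5107e+5*I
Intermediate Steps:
(-2846 - 507)*(-4743 + √(-2415 + Y)) = (-2846 - 507)*(-4743 + √(-2415 + 385)) = -3353*(-4743 + √(-2030)) = -3353*(-4743 + I*√2030) = 15903279 - 3353*I*√2030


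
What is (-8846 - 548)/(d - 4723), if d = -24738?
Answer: 9394/29461 ≈ 0.31886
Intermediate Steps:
(-8846 - 548)/(d - 4723) = (-8846 - 548)/(-24738 - 4723) = -9394/(-29461) = -9394*(-1/29461) = 9394/29461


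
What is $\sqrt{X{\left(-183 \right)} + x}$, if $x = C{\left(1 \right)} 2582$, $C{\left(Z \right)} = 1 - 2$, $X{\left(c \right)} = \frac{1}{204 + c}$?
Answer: $\frac{i \sqrt{1138641}}{21} \approx 50.813 i$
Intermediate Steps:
$C{\left(Z \right)} = -1$ ($C{\left(Z \right)} = 1 - 2 = -1$)
$x = -2582$ ($x = \left(-1\right) 2582 = -2582$)
$\sqrt{X{\left(-183 \right)} + x} = \sqrt{\frac{1}{204 - 183} - 2582} = \sqrt{\frac{1}{21} - 2582} = \sqrt{- \frac{54221}{21}} = \frac{i \sqrt{1138641}}{21}$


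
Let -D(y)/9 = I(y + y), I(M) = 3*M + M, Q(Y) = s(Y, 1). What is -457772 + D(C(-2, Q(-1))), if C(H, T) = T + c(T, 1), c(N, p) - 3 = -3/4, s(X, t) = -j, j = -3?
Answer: -458150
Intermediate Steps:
s(X, t) = 3 (s(X, t) = -1*(-3) = 3)
c(N, p) = 9/4 (c(N, p) = 3 - 3/4 = 9/4)
Q(Y) = 3
C(H, T) = 9/4 + T (C(H, T) = T + 9/4 = 9/4 + T)
I(M) = 4*M
D(y) = -72*y (D(y) = -36*(y + y) = -36*2*y = -72*y)
-457772 + D(C(-2, Q(-1))) = -457772 - 72*(9/4 + 3) = -457772 - 72*21/4 = -457772 - 378 = -458150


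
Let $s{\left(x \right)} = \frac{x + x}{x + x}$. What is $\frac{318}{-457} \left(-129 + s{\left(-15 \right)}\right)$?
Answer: $\frac{40704}{457} \approx 89.068$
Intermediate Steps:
$s{\left(x \right)} = 1$ ($s{\left(x \right)} = \frac{2 x}{2 x} = 2 x \frac{1}{2 x} = 1$)
$\frac{318}{-457} \left(-129 + s{\left(-15 \right)}\right) = \frac{318}{-457} \left(-129 + 1\right) = 318 \left(- \frac{1}{457}\right) \left(-128\right) = \left(- \frac{318}{457}\right) \left(-128\right) = \frac{40704}{457}$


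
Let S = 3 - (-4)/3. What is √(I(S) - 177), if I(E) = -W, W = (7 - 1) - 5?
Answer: I*√178 ≈ 13.342*I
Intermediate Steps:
S = 13/3 (S = 3 - (-4)/3 = 3 - 1*(-4/3) = 3 + 4/3 = 13/3 ≈ 4.3333)
W = 1 (W = 6 - 5 = 1)
I(E) = -1 (I(E) = -1*1 = -1)
√(I(S) - 177) = √(-1 - 177) = √(-178) = I*√178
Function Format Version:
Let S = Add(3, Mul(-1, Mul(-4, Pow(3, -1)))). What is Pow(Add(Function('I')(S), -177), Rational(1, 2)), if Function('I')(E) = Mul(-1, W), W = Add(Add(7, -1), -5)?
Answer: Mul(I, Pow(178, Rational(1, 2))) ≈ Mul(13.342, I)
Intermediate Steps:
S = Rational(13, 3) (S = Add(3, Mul(-1, Mul(-4, Rational(1, 3)))) = Add(3, Mul(-1, Rational(-4, 3))) = Add(3, Rational(4, 3)) = Rational(13, 3) ≈ 4.3333)
W = 1 (W = Add(6, -5) = 1)
Function('I')(E) = -1 (Function('I')(E) = Mul(-1, 1) = -1)
Pow(Add(Function('I')(S), -177), Rational(1, 2)) = Pow(Add(-1, -177), Rational(1, 2)) = Pow(-178, Rational(1, 2)) = Mul(I, Pow(178, Rational(1, 2)))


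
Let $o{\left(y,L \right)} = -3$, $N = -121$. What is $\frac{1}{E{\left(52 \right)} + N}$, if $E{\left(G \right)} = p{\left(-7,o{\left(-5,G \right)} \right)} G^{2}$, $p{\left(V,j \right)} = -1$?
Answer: $- \frac{1}{2825} \approx -0.00035398$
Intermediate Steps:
$E{\left(G \right)} = - G^{2}$
$\frac{1}{E{\left(52 \right)} + N} = \frac{1}{- 52^{2} - 121} = \frac{1}{\left(-1\right) 2704 - 121} = \frac{1}{-2704 - 121} = \frac{1}{-2825} = - \frac{1}{2825}$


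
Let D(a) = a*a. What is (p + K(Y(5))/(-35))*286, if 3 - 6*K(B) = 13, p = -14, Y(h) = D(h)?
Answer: -83798/21 ≈ -3990.4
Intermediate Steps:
D(a) = a²
Y(h) = h²
K(B) = -5/3 (K(B) = ½ - ⅙*13 = ½ - 13/6 = -5/3)
(p + K(Y(5))/(-35))*286 = (-14 - 5/3/(-35))*286 = (-14 - 5/3*(-1/35))*286 = (-14 + 1/21)*286 = -293/21*286 = -83798/21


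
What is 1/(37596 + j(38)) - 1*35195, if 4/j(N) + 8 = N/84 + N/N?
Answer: -363871672465/10338732 ≈ -35195.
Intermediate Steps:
j(N) = 4/(-7 + N/84) (j(N) = 4/(-8 + (N/84 + N/N)) = 4/(-8 + (N*(1/84) + 1)) = 4/(-8 + (N/84 + 1)) = 4/(-8 + (1 + N/84)) = 4/(-7 + N/84))
1/(37596 + j(38)) - 1*35195 = 1/(37596 + 336/(-588 + 38)) - 1*35195 = 1/(37596 + 336/(-550)) - 35195 = 1/(37596 + 336*(-1/550)) - 35195 = 1/(37596 - 168/275) - 35195 = 1/(10338732/275) - 35195 = 275/10338732 - 35195 = -363871672465/10338732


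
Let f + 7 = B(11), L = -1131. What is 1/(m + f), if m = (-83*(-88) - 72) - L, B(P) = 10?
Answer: 1/8366 ≈ 0.00011953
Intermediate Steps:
f = 3 (f = -7 + 10 = 3)
m = 8363 (m = (-83*(-88) - 72) - 1*(-1131) = (7304 - 72) + 1131 = 7232 + 1131 = 8363)
1/(m + f) = 1/(8363 + 3) = 1/8366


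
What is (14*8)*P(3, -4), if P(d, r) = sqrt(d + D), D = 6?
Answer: 336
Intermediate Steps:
P(d, r) = sqrt(6 + d) (P(d, r) = sqrt(d + 6) = sqrt(6 + d))
(14*8)*P(3, -4) = (14*8)*sqrt(6 + 3) = 112*sqrt(9) = 112*3 = 336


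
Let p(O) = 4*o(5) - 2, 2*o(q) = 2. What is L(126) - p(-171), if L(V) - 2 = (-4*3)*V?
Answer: -1512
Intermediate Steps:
o(q) = 1 (o(q) = (1/2)*2 = 1)
p(O) = 2 (p(O) = 4*1 - 2 = 4 - 2 = 2)
L(V) = 2 - 12*V (L(V) = 2 + (-4*3)*V = 2 - 12*V)
L(126) - p(-171) = (2 - 12*126) - 1*2 = (2 - 1512) - 2 = -1510 - 2 = -1512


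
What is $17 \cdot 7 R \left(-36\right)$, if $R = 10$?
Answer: $-42840$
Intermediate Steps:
$17 \cdot 7 R \left(-36\right) = 17 \cdot 7 \cdot 10 \left(-36\right) = 119 \cdot 10 \left(-36\right) = 1190 \left(-36\right) = -42840$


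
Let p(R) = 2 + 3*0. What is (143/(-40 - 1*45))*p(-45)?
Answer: -286/85 ≈ -3.3647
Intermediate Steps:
p(R) = 2 (p(R) = 2 + 0 = 2)
(143/(-40 - 1*45))*p(-45) = (143/(-40 - 1*45))*2 = (143/(-40 - 45))*2 = (143/(-85))*2 = (143*(-1/85))*2 = -143/85*2 = -286/85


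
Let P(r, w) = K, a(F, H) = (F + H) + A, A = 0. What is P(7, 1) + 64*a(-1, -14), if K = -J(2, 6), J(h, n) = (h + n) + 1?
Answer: -969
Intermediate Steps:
J(h, n) = 1 + h + n
K = -9 (K = -(1 + 2 + 6) = -1*9 = -9)
a(F, H) = F + H (a(F, H) = (F + H) + 0 = F + H)
P(r, w) = -9
P(7, 1) + 64*a(-1, -14) = -9 + 64*(-1 - 14) = -9 + 64*(-15) = -9 - 960 = -969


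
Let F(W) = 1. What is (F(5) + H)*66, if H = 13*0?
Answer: 66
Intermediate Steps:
H = 0
(F(5) + H)*66 = (1 + 0)*66 = 1*66 = 66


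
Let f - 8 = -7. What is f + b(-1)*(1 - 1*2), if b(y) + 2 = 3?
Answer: 0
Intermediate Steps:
f = 1 (f = 8 - 7 = 1)
b(y) = 1 (b(y) = -2 + 3 = 1)
f + b(-1)*(1 - 1*2) = 1 + 1*(1 - 1*2) = 1 + 1*(1 - 2) = 1 + 1*(-1) = 1 - 1 = 0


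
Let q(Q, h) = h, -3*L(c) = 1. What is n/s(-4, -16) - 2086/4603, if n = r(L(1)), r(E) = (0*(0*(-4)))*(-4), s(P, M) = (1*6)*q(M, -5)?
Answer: -2086/4603 ≈ -0.45318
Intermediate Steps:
L(c) = -1/3 (L(c) = -1/3*1 = -1/3)
s(P, M) = -30 (s(P, M) = (1*6)*(-5) = 6*(-5) = -30)
r(E) = 0 (r(E) = (0*0)*(-4) = 0*(-4) = 0)
n = 0
n/s(-4, -16) - 2086/4603 = 0/(-30) - 2086/4603 = 0*(-1/30) - 2086*1/4603 = 0 - 2086/4603 = -2086/4603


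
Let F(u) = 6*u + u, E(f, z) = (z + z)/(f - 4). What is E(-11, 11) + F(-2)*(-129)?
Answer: 27068/15 ≈ 1804.5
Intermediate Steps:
E(f, z) = 2*z/(-4 + f) (E(f, z) = (2*z)/(-4 + f) = 2*z/(-4 + f))
F(u) = 7*u
E(-11, 11) + F(-2)*(-129) = 2*11/(-4 - 11) + (7*(-2))*(-129) = 2*11/(-15) - 14*(-129) = 2*11*(-1/15) + 1806 = -22/15 + 1806 = 27068/15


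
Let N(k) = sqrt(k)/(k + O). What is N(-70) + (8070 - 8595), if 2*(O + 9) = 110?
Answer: -525 - I*sqrt(70)/24 ≈ -525.0 - 0.34861*I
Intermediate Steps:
O = 46 (O = -9 + (1/2)*110 = -9 + 55 = 46)
N(k) = sqrt(k)/(46 + k) (N(k) = sqrt(k)/(k + 46) = sqrt(k)/(46 + k))
N(-70) + (8070 - 8595) = sqrt(-70)/(46 - 70) + (8070 - 8595) = (I*sqrt(70))/(-24) - 525 = (I*sqrt(70))*(-1/24) - 525 = -I*sqrt(70)/24 - 525 = -525 - I*sqrt(70)/24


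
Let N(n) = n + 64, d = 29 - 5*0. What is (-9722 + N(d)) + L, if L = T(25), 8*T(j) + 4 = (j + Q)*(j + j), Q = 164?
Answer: -33793/4 ≈ -8448.3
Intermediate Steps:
T(j) = -½ + j*(164 + j)/4 (T(j) = -½ + ((j + 164)*(j + j))/8 = -½ + ((164 + j)*(2*j))/8 = -½ + (2*j*(164 + j))/8 = -½ + j*(164 + j)/4)
d = 29 (d = 29 - 0 = 29 - 1*0 = 29 + 0 = 29)
N(n) = 64 + n
L = 4723/4 (L = -½ + 41*25 + (¼)*25² = -½ + 1025 + (¼)*625 = -½ + 1025 + 625/4 = 4723/4 ≈ 1180.8)
(-9722 + N(d)) + L = (-9722 + (64 + 29)) + 4723/4 = (-9722 + 93) + 4723/4 = -9629 + 4723/4 = -33793/4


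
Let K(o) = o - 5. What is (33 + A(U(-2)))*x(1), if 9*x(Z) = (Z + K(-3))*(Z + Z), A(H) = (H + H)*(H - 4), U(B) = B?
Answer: -266/3 ≈ -88.667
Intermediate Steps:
K(o) = -5 + o
A(H) = 2*H*(-4 + H) (A(H) = (2*H)*(-4 + H) = 2*H*(-4 + H))
x(Z) = 2*Z*(-8 + Z)/9 (x(Z) = ((Z + (-5 - 3))*(Z + Z))/9 = ((Z - 8)*(2*Z))/9 = ((-8 + Z)*(2*Z))/9 = (2*Z*(-8 + Z))/9 = 2*Z*(-8 + Z)/9)
(33 + A(U(-2)))*x(1) = (33 + 2*(-2)*(-4 - 2))*((2/9)*1*(-8 + 1)) = (33 + 2*(-2)*(-6))*((2/9)*1*(-7)) = (33 + 24)*(-14/9) = 57*(-14/9) = -266/3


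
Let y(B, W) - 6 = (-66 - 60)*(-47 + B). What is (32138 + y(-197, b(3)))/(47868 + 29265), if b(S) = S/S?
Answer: 8984/11019 ≈ 0.81532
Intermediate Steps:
b(S) = 1
y(B, W) = 5928 - 126*B (y(B, W) = 6 + (-66 - 60)*(-47 + B) = 6 - 126*(-47 + B) = 6 + (5922 - 126*B) = 5928 - 126*B)
(32138 + y(-197, b(3)))/(47868 + 29265) = (32138 + (5928 - 126*(-197)))/(47868 + 29265) = (32138 + (5928 + 24822))/77133 = (32138 + 30750)*(1/77133) = 62888*(1/77133) = 8984/11019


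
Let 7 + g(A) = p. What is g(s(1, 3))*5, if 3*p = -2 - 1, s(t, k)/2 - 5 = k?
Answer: -40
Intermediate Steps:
s(t, k) = 10 + 2*k
p = -1 (p = (-2 - 1)/3 = (1/3)*(-3) = -1)
g(A) = -8 (g(A) = -7 - 1 = -8)
g(s(1, 3))*5 = -8*5 = -40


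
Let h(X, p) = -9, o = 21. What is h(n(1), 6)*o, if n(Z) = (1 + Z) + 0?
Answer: -189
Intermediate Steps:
n(Z) = 1 + Z
h(n(1), 6)*o = -9*21 = -189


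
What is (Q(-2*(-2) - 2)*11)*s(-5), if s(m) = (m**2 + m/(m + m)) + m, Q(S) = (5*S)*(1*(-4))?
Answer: -9020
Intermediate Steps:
Q(S) = -20*S (Q(S) = (5*S)*(-4) = -20*S)
s(m) = 1/2 + m + m**2 (s(m) = (m**2 + m/((2*m))) + m = (m**2 + (1/(2*m))*m) + m = (m**2 + 1/2) + m = (1/2 + m**2) + m = 1/2 + m + m**2)
(Q(-2*(-2) - 2)*11)*s(-5) = (-20*(-2*(-2) - 2)*11)*(1/2 - 5 + (-5)**2) = (-20*(4 - 2)*11)*(1/2 - 5 + 25) = (-20*2*11)*(41/2) = -40*11*(41/2) = -440*41/2 = -9020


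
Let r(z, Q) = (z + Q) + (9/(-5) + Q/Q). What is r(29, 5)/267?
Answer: 166/1335 ≈ 0.12434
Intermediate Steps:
r(z, Q) = -⅘ + Q + z (r(z, Q) = (Q + z) + (9*(-⅕) + 1) = (Q + z) + (-9/5 + 1) = (Q + z) - ⅘ = -⅘ + Q + z)
r(29, 5)/267 = (-⅘ + 5 + 29)/267 = (166/5)*(1/267) = 166/1335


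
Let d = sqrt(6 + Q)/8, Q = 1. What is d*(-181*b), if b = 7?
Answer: -1267*sqrt(7)/8 ≈ -419.02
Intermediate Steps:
d = sqrt(7)/8 (d = sqrt(6 + 1)/8 = sqrt(7)*(1/8) = sqrt(7)/8 ≈ 0.33072)
d*(-181*b) = (sqrt(7)/8)*(-181*7) = (sqrt(7)/8)*(-1267) = -1267*sqrt(7)/8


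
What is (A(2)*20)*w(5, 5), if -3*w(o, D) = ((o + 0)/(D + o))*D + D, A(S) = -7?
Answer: 350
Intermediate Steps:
w(o, D) = -D/3 - D*o/(3*(D + o)) (w(o, D) = -(((o + 0)/(D + o))*D + D)/3 = -((o/(D + o))*D + D)/3 = -(D*o/(D + o) + D)/3 = -(D + D*o/(D + o))/3 = -D/3 - D*o/(3*(D + o)))
(A(2)*20)*w(5, 5) = (-7*20)*(-1*5*(5 + 2*5)/(3*5 + 3*5)) = -(-140)*5*(5 + 10)/(15 + 15) = -(-140)*5*15/30 = -140*(-5/2) = 350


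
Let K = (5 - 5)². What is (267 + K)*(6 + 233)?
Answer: 63813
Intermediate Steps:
K = 0 (K = 0² = 0)
(267 + K)*(6 + 233) = (267 + 0)*(6 + 233) = 267*239 = 63813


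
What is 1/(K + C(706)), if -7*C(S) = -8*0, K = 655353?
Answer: 1/655353 ≈ 1.5259e-6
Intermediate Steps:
C(S) = 0 (C(S) = -(-8)*0/7 = -⅐*0 = 0)
1/(K + C(706)) = 1/(655353 + 0) = 1/655353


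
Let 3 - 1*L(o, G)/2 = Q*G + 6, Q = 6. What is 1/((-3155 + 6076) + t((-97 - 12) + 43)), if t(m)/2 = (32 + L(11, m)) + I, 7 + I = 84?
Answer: 1/4711 ≈ 0.00021227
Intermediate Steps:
I = 77 (I = -7 + 84 = 77)
L(o, G) = -6 - 12*G (L(o, G) = 6 - 2*(6*G + 6) = 6 - 2*(6 + 6*G) = 6 + (-12 - 12*G) = -6 - 12*G)
t(m) = 206 - 24*m (t(m) = 2*((32 + (-6 - 12*m)) + 77) = 2*((26 - 12*m) + 77) = 2*(103 - 12*m) = 206 - 24*m)
1/((-3155 + 6076) + t((-97 - 12) + 43)) = 1/((-3155 + 6076) + (206 - 24*((-97 - 12) + 43))) = 1/(2921 + (206 - 24*(-109 + 43))) = 1/(2921 + (206 - 24*(-66))) = 1/(2921 + (206 + 1584)) = 1/(2921 + 1790) = 1/4711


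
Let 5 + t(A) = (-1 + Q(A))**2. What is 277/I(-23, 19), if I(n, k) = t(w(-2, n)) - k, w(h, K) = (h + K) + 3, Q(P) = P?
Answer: 277/505 ≈ 0.54852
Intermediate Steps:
w(h, K) = 3 + K + h (w(h, K) = (K + h) + 3 = 3 + K + h)
t(A) = -5 + (-1 + A)**2
I(n, k) = -5 + n**2 - k (I(n, k) = (-5 + (-1 + (3 + n - 2))**2) - k = (-5 + (-1 + (1 + n))**2) - k = (-5 + n**2) - k = -5 + n**2 - k)
277/I(-23, 19) = 277/(-5 + (-23)**2 - 1*19) = 277/(-5 + 529 - 19) = 277/505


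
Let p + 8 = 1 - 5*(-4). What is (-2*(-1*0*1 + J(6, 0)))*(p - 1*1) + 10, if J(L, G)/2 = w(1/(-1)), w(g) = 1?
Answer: -38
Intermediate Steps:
J(L, G) = 2 (J(L, G) = 2*1 = 2)
p = 13 (p = -8 + (1 - 5*(-4)) = -8 + (1 + 20) = -8 + 21 = 13)
(-2*(-1*0*1 + J(6, 0)))*(p - 1*1) + 10 = (-2*(-1*0*1 + 2))*(13 - 1*1) + 10 = (-2*(0*1 + 2))*(13 - 1) + 10 = -2*(0 + 2)*12 + 10 = -2*2*12 + 10 = -4*12 + 10 = -48 + 10 = -38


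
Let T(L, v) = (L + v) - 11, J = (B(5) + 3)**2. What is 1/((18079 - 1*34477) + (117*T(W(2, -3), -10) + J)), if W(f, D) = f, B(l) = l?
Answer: -1/18557 ≈ -5.3888e-5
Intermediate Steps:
J = 64 (J = (5 + 3)**2 = 8**2 = 64)
T(L, v) = -11 + L + v
1/((18079 - 1*34477) + (117*T(W(2, -3), -10) + J)) = 1/((18079 - 1*34477) + (117*(-11 + 2 - 10) + 64)) = 1/((18079 - 34477) + (117*(-19) + 64)) = 1/(-16398 + (-2223 + 64)) = 1/(-16398 - 2159) = 1/(-18557) = -1/18557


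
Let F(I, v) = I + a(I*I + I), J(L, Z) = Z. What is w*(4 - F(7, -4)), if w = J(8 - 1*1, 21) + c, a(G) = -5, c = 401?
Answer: 844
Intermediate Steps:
F(I, v) = -5 + I (F(I, v) = I - 5 = -5 + I)
w = 422 (w = 21 + 401 = 422)
w*(4 - F(7, -4)) = 422*(4 - (-5 + 7)) = 422*(4 - 1*2) = 422*(4 - 2) = 422*2 = 844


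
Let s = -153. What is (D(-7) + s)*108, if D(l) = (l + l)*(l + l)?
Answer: 4644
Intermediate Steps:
D(l) = 4*l² (D(l) = (2*l)*(2*l) = 4*l²)
(D(-7) + s)*108 = (4*(-7)² - 153)*108 = (4*49 - 153)*108 = (196 - 153)*108 = 43*108 = 4644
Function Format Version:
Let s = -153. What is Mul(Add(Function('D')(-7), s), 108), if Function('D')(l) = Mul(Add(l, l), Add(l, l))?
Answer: 4644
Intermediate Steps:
Function('D')(l) = Mul(4, Pow(l, 2)) (Function('D')(l) = Mul(Mul(2, l), Mul(2, l)) = Mul(4, Pow(l, 2)))
Mul(Add(Function('D')(-7), s), 108) = Mul(Add(Mul(4, Pow(-7, 2)), -153), 108) = Mul(Add(Mul(4, 49), -153), 108) = Mul(Add(196, -153), 108) = Mul(43, 108) = 4644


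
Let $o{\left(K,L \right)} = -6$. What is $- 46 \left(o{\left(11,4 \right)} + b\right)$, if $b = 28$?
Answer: $-1012$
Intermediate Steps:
$- 46 \left(o{\left(11,4 \right)} + b\right) = - 46 \left(-6 + 28\right) = \left(-46\right) 22 = -1012$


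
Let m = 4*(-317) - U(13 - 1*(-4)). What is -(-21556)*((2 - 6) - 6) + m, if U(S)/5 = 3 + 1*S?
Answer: -216928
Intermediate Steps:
U(S) = 15 + 5*S (U(S) = 5*(3 + 1*S) = 5*(3 + S) = 15 + 5*S)
m = -1368 (m = 4*(-317) - (15 + 5*(13 - 1*(-4))) = -1268 - (15 + 5*(13 + 4)) = -1268 - (15 + 5*17) = -1268 - (15 + 85) = -1268 - 1*100 = -1268 - 100 = -1368)
-(-21556)*((2 - 6) - 6) + m = -(-21556)*((2 - 6) - 6) - 1368 = -(-21556)*(-4 - 6) - 1368 = -(-21556)*(-10) - 1368 = -317*680 - 1368 = -215560 - 1368 = -216928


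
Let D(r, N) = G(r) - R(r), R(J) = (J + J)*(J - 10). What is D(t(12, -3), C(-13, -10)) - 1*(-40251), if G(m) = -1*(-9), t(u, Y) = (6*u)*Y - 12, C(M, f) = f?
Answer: -68268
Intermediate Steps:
R(J) = 2*J*(-10 + J) (R(J) = (2*J)*(-10 + J) = 2*J*(-10 + J))
t(u, Y) = -12 + 6*Y*u (t(u, Y) = 6*Y*u - 12 = -12 + 6*Y*u)
G(m) = 9
D(r, N) = 9 - 2*r*(-10 + r)
D(t(12, -3), C(-13, -10)) - 1*(-40251) = (9 - 2*(-12 + 6*(-3)*12)*(-10 + (-12 + 6*(-3)*12))) - 1*(-40251) = (9 - 2*(-12 - 216)*(-10 + (-12 - 216))) + 40251 = (9 - 2*(-228)*(-10 - 228)) + 40251 = (9 - 2*(-228)*(-238)) + 40251 = (9 - 108528) + 40251 = -108519 + 40251 = -68268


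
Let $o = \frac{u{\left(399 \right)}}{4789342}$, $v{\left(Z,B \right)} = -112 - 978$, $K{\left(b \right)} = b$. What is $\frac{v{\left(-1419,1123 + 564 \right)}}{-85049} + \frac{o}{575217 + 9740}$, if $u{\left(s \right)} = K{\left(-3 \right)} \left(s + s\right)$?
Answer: $\frac{1526849623116577}{119134901151138203} \approx 0.012816$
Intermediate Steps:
$v{\left(Z,B \right)} = -1090$
$u{\left(s \right)} = - 6 s$ ($u{\left(s \right)} = - 3 \left(s + s\right) = - 3 \cdot 2 s = - 6 s$)
$o = - \frac{1197}{2394671}$ ($o = \frac{\left(-6\right) 399}{4789342} = \left(-2394\right) \frac{1}{4789342} = - \frac{1197}{2394671} \approx -0.00049986$)
$\frac{v{\left(-1419,1123 + 564 \right)}}{-85049} + \frac{o}{575217 + 9740} = - \frac{1090}{-85049} - \frac{1197}{2394671 \left(575217 + 9740\right)} = \left(-1090\right) \left(- \frac{1}{85049}\right) - \frac{1197}{2394671 \cdot 584957} = \frac{1090}{85049} - \frac{1197}{1400779564147} = \frac{1526849623116577}{119134901151138203}$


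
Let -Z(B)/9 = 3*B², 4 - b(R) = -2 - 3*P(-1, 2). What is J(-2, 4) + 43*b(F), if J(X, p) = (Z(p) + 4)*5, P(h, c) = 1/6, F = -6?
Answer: -3721/2 ≈ -1860.5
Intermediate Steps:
P(h, c) = ⅙
b(R) = 13/2 (b(R) = 4 - (-2 - 3*⅙) = 4 - (-2 - ½) = 4 - 1*(-5/2) = 4 + 5/2 = 13/2)
Z(B) = -27*B²
J(X, p) = 20 - 135*p² (J(X, p) = (-27*p² + 4)*5 = (4 - 27*p²)*5 = 20 - 135*p²)
J(-2, 4) + 43*b(F) = (20 - 135*4²) + 43*(13/2) = (20 - 135*16) + 559/2 = (20 - 2160) + 559/2 = -2140 + 559/2 = -3721/2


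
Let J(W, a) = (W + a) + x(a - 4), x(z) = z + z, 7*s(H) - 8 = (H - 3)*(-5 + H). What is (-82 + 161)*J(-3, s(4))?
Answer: -632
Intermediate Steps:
s(H) = 8/7 + (-5 + H)*(-3 + H)/7 (s(H) = 8/7 + ((H - 3)*(-5 + H))/7 = 8/7 + ((-3 + H)*(-5 + H))/7 = 8/7 + ((-5 + H)*(-3 + H))/7 = 8/7 + (-5 + H)*(-3 + H)/7)
x(z) = 2*z
J(W, a) = -8 + W + 3*a (J(W, a) = (W + a) + 2*(a - 4) = (W + a) + 2*(-4 + a) = (W + a) + (-8 + 2*a) = -8 + W + 3*a)
(-82 + 161)*J(-3, s(4)) = (-82 + 161)*(-8 - 3 + 3*(23/7 - 8/7*4 + (1/7)*4**2)) = 79*(-8 - 3 + 3*(23/7 - 32/7 + (1/7)*16)) = 79*(-8 - 3 + 3*(23/7 - 32/7 + 16/7)) = 79*(-8 - 3 + 3*1) = 79*(-8 - 3 + 3) = 79*(-8) = -632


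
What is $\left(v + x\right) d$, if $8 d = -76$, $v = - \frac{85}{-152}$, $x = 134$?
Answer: $- \frac{20453}{16} \approx -1278.3$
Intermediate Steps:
$v = \frac{85}{152}$ ($v = \left(-85\right) \left(- \frac{1}{152}\right) = \frac{85}{152} \approx 0.55921$)
$d = - \frac{19}{2}$ ($d = \frac{1}{8} \left(-76\right) = - \frac{19}{2} \approx -9.5$)
$\left(v + x\right) d = \left(\frac{85}{152} + 134\right) \left(- \frac{19}{2}\right) = \frac{20453}{152} \left(- \frac{19}{2}\right) = - \frac{20453}{16}$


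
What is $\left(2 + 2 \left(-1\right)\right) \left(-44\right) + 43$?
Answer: $43$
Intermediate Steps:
$\left(2 + 2 \left(-1\right)\right) \left(-44\right) + 43 = \left(2 - 2\right) \left(-44\right) + 43 = 0 \left(-44\right) + 43 = 0 + 43 = 43$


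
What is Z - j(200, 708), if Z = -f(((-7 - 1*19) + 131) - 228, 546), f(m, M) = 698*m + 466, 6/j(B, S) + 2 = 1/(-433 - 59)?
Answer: 84110132/985 ≈ 85391.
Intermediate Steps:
j(B, S) = -2952/985 (j(B, S) = 6/(-2 + 1/(-433 - 59)) = 6/(-2 + 1/(-492)) = 6/(-2 - 1/492) = 6/(-985/492) = 6*(-492/985) = -2952/985)
f(m, M) = 466 + 698*m
Z = 85388 (Z = -(466 + 698*(((-7 - 1*19) + 131) - 228)) = -(466 + 698*(((-7 - 19) + 131) - 228)) = -(466 + 698*((-26 + 131) - 228)) = -(466 + 698*(105 - 228)) = -(466 + 698*(-123)) = -(466 - 85854) = -1*(-85388) = 85388)
Z - j(200, 708) = 85388 - 1*(-2952/985) = 85388 + 2952/985 = 84110132/985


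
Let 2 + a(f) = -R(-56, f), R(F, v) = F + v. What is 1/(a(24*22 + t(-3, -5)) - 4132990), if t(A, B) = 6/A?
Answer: -1/4133462 ≈ -2.4193e-7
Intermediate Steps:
a(f) = 54 - f (a(f) = -2 - (-56 + f) = -2 + (56 - f) = 54 - f)
1/(a(24*22 + t(-3, -5)) - 4132990) = 1/((54 - (24*22 + 6/(-3))) - 4132990) = 1/((54 - (528 + 6*(-⅓))) - 4132990) = 1/((54 - (528 - 2)) - 4132990) = 1/((54 - 1*526) - 4132990) = 1/((54 - 526) - 4132990) = 1/(-472 - 4132990) = 1/(-4133462) = -1/4133462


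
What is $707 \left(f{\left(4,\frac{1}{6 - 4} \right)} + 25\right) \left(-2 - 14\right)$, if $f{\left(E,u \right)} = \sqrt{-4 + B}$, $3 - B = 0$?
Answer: $-282800 - 11312 i \approx -2.828 \cdot 10^{5} - 11312.0 i$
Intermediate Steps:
$B = 3$ ($B = 3 - 0 = 3 + 0 = 3$)
$f{\left(E,u \right)} = i$ ($f{\left(E,u \right)} = \sqrt{-4 + 3} = \sqrt{-1} = i$)
$707 \left(f{\left(4,\frac{1}{6 - 4} \right)} + 25\right) \left(-2 - 14\right) = 707 \left(i + 25\right) \left(-2 - 14\right) = 707 \left(25 + i\right) \left(-16\right) = 707 \left(-400 - 16 i\right) = -282800 - 11312 i$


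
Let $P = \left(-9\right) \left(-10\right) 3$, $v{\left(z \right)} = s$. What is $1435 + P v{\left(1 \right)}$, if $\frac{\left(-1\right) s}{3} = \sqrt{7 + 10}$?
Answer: $1435 - 810 \sqrt{17} \approx -1904.7$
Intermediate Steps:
$s = - 3 \sqrt{17}$ ($s = - 3 \sqrt{7 + 10} = - 3 \sqrt{17} \approx -12.369$)
$v{\left(z \right)} = - 3 \sqrt{17}$
$P = 270$ ($P = 90 \cdot 3 = 270$)
$1435 + P v{\left(1 \right)} = 1435 + 270 \left(- 3 \sqrt{17}\right) = 1435 - 810 \sqrt{17}$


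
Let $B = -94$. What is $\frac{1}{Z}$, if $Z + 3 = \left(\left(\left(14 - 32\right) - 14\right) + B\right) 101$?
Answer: $- \frac{1}{12729} \approx -7.8561 \cdot 10^{-5}$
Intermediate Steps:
$Z = -12729$ ($Z = -3 + \left(\left(\left(14 - 32\right) - 14\right) - 94\right) 101 = -3 + \left(\left(-18 - 14\right) - 94\right) 101 = -3 + \left(-32 - 94\right) 101 = -3 - 12726 = -12729$)
$\frac{1}{Z} = \frac{1}{-12729} = - \frac{1}{12729}$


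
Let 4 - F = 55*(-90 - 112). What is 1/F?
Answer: 1/11114 ≈ 8.9977e-5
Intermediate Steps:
F = 11114 (F = 4 - 55*(-90 - 112) = 4 - 55*(-202) = 4 - 1*(-11110) = 4 + 11110 = 11114)
1/F = 1/11114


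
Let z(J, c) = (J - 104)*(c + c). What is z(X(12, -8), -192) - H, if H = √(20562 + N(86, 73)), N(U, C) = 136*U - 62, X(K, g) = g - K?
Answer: 47616 - 2*√8049 ≈ 47437.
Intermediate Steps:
N(U, C) = -62 + 136*U
z(J, c) = 2*c*(-104 + J) (z(J, c) = (-104 + J)*(2*c) = 2*c*(-104 + J))
H = 2*√8049 (H = √(20562 + (-62 + 136*86)) = √(20562 + (-62 + 11696)) = √(20562 + 11634) = √32196 = 2*√8049 ≈ 179.43)
z(X(12, -8), -192) - H = 2*(-192)*(-104 + (-8 - 1*12)) - 2*√8049 = 2*(-192)*(-104 + (-8 - 12)) - 2*√8049 = 2*(-192)*(-104 - 20) - 2*√8049 = 2*(-192)*(-124) - 2*√8049 = 47616 - 2*√8049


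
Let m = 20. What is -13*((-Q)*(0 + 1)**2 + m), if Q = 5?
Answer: -195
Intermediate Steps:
-13*((-Q)*(0 + 1)**2 + m) = -13*((-1*5)*(0 + 1)**2 + 20) = -13*(-5*1**2 + 20) = -13*(-5*1 + 20) = -13*(-5 + 20) = -13*15 = -195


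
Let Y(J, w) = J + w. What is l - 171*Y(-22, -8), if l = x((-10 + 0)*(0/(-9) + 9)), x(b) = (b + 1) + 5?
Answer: 5046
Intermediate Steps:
x(b) = 6 + b (x(b) = (1 + b) + 5 = 6 + b)
l = -84 (l = 6 + (-10 + 0)*(0/(-9) + 9) = 6 - 10*(0*(-⅑) + 9) = 6 - 10*(0 + 9) = 6 - 10*9 = 6 - 90 = -84)
l - 171*Y(-22, -8) = -84 - 171*(-22 - 8) = -84 - 171*(-30) = -84 + 5130 = 5046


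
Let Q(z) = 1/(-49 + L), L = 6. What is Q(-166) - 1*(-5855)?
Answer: 251764/43 ≈ 5855.0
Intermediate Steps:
Q(z) = -1/43 (Q(z) = 1/(-49 + 6) = 1/(-43) = -1/43)
Q(-166) - 1*(-5855) = -1/43 - 1*(-5855) = -1/43 + 5855 = 251764/43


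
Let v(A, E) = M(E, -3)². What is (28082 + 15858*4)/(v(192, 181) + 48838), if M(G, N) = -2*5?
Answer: 45757/24469 ≈ 1.8700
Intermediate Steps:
M(G, N) = -10
v(A, E) = 100 (v(A, E) = (-10)² = 100)
(28082 + 15858*4)/(v(192, 181) + 48838) = (28082 + 15858*4)/(100 + 48838) = (28082 + 63432)/48938 = 91514*(1/48938) = 45757/24469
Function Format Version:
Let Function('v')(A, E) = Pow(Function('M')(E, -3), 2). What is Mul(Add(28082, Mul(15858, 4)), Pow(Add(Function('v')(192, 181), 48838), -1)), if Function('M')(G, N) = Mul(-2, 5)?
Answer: Rational(45757, 24469) ≈ 1.8700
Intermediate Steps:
Function('M')(G, N) = -10
Function('v')(A, E) = 100 (Function('v')(A, E) = Pow(-10, 2) = 100)
Mul(Add(28082, Mul(15858, 4)), Pow(Add(Function('v')(192, 181), 48838), -1)) = Mul(Add(28082, Mul(15858, 4)), Pow(Add(100, 48838), -1)) = Mul(Add(28082, 63432), Pow(48938, -1)) = Mul(91514, Rational(1, 48938)) = Rational(45757, 24469)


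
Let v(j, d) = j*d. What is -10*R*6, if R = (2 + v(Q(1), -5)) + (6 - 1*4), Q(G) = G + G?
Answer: 360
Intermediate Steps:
Q(G) = 2*G
v(j, d) = d*j
R = -6 (R = (2 - 10) + (6 - 1*4) = (2 - 5*2) + (6 - 4) = (2 - 10) + 2 = -8 + 2 = -6)
-10*R*6 = -10*(-6)*6 = 60*6 = 360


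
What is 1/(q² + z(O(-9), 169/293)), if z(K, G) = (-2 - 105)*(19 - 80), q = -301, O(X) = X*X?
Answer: 1/97128 ≈ 1.0296e-5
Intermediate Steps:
O(X) = X²
z(K, G) = 6527 (z(K, G) = -107*(-61) = 6527)
1/(q² + z(O(-9), 169/293)) = 1/((-301)² + 6527) = 1/(90601 + 6527) = 1/97128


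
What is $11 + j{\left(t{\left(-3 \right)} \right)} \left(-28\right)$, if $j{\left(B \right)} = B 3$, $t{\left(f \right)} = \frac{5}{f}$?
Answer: $151$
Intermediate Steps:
$j{\left(B \right)} = 3 B$
$11 + j{\left(t{\left(-3 \right)} \right)} \left(-28\right) = 11 + 3 \frac{5}{-3} \left(-28\right) = 11 + 3 \cdot 5 \left(- \frac{1}{3}\right) \left(-28\right) = 11 + 3 \left(- \frac{5}{3}\right) \left(-28\right) = 11 - -140 = 11 + 140 = 151$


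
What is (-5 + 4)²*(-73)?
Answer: -73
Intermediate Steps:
(-5 + 4)²*(-73) = (-1)²*(-73) = 1*(-73) = -73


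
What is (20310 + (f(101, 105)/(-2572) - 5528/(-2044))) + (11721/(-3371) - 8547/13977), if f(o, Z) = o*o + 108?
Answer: 419119563346568669/20641598548788 ≈ 20305.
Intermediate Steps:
f(o, Z) = 108 + o² (f(o, Z) = o² + 108 = 108 + o²)
(20310 + (f(101, 105)/(-2572) - 5528/(-2044))) + (11721/(-3371) - 8547/13977) = (20310 + ((108 + 101²)/(-2572) - 5528/(-2044))) + (11721/(-3371) - 8547/13977) = (20310 + ((108 + 10201)*(-1/2572) - 5528*(-1/2044))) + (11721*(-1/3371) - 8547*1/13977) = (20310 + (10309*(-1/2572) + 1382/511)) + (-11721/3371 - 2849/4659) = (20310 + (-10309/2572 + 1382/511)) - 64212118/15705489 = (20310 - 1713395/1314292) - 64212118/15705489 = 26691557125/1314292 - 64212118/15705489 = 419119563346568669/20641598548788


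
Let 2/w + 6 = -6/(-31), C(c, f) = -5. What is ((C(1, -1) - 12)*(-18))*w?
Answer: -527/5 ≈ -105.40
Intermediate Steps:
w = -31/90 (w = 2/(-6 - 6/(-31)) = 2/(-6 - 6*(-1/31)) = 2/(-6 + 6/31) = 2/(-180/31) = 2*(-31/180) = -31/90 ≈ -0.34444)
((C(1, -1) - 12)*(-18))*w = ((-5 - 12)*(-18))*(-31/90) = -17*(-18)*(-31/90) = 306*(-31/90) = -527/5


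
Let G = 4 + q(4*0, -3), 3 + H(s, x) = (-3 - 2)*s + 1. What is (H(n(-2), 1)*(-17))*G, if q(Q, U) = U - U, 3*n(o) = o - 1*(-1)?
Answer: 68/3 ≈ 22.667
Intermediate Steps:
n(o) = ⅓ + o/3 (n(o) = (o - 1*(-1))/3 = (o + 1)/3 = (1 + o)/3 = ⅓ + o/3)
q(Q, U) = 0
H(s, x) = -2 - 5*s (H(s, x) = -3 + ((-3 - 2)*s + 1) = -3 + (-5*s + 1) = -3 + (1 - 5*s) = -2 - 5*s)
G = 4 (G = 4 + 0 = 4)
(H(n(-2), 1)*(-17))*G = ((-2 - 5*(⅓ + (⅓)*(-2)))*(-17))*4 = ((-2 - 5*(⅓ - ⅔))*(-17))*4 = ((-2 - 5*(-⅓))*(-17))*4 = ((-2 + 5/3)*(-17))*4 = -⅓*(-17)*4 = (17/3)*4 = 68/3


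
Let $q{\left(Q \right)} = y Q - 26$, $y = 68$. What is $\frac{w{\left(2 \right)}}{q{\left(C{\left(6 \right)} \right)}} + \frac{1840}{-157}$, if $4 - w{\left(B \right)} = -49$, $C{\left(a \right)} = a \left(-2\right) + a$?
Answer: $- \frac{806881}{68138} \approx -11.842$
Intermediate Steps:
$C{\left(a \right)} = - a$ ($C{\left(a \right)} = - 2 a + a = - a$)
$w{\left(B \right)} = 53$ ($w{\left(B \right)} = 4 - -49 = 4 + 49 = 53$)
$q{\left(Q \right)} = -26 + 68 Q$ ($q{\left(Q \right)} = 68 Q - 26 = -26 + 68 Q$)
$\frac{w{\left(2 \right)}}{q{\left(C{\left(6 \right)} \right)}} + \frac{1840}{-157} = \frac{53}{-26 + 68 \left(\left(-1\right) 6\right)} + \frac{1840}{-157} = \frac{53}{-26 + 68 \left(-6\right)} + 1840 \left(- \frac{1}{157}\right) = \frac{53}{-26 - 408} - \frac{1840}{157} = \frac{53}{-434} - \frac{1840}{157} = 53 \left(- \frac{1}{434}\right) - \frac{1840}{157} = - \frac{53}{434} - \frac{1840}{157} = - \frac{806881}{68138}$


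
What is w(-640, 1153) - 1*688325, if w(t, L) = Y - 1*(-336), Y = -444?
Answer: -688433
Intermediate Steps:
w(t, L) = -108 (w(t, L) = -444 - 1*(-336) = -444 + 336 = -108)
w(-640, 1153) - 1*688325 = -108 - 1*688325 = -108 - 688325 = -688433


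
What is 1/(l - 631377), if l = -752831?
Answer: -1/1384208 ≈ -7.2243e-7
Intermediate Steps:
1/(l - 631377) = 1/(-752831 - 631377) = 1/(-1384208) = -1/1384208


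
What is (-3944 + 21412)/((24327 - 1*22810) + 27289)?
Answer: 8734/14403 ≈ 0.60640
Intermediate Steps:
(-3944 + 21412)/((24327 - 1*22810) + 27289) = 17468/((24327 - 22810) + 27289) = 17468/(1517 + 27289) = 17468/28806 = 17468*(1/28806) = 8734/14403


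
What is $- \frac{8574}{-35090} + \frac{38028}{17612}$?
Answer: $\frac{185675976}{77250635} \approx 2.4036$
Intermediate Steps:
$- \frac{8574}{-35090} + \frac{38028}{17612} = \left(-8574\right) \left(- \frac{1}{35090}\right) + 38028 \cdot \frac{1}{17612} = \frac{4287}{17545} + \frac{9507}{4403} = \frac{185675976}{77250635}$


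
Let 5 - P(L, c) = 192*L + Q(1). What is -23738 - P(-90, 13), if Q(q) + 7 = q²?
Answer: -41029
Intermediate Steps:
Q(q) = -7 + q²
P(L, c) = 11 - 192*L (P(L, c) = 5 - (192*L + (-7 + 1²)) = 5 - (192*L + (-7 + 1)) = 5 - (192*L - 6) = 5 - (-6 + 192*L) = 5 + (6 - 192*L) = 11 - 192*L)
-23738 - P(-90, 13) = -23738 - (11 - 192*(-90)) = -23738 - (11 + 17280) = -23738 - 1*17291 = -23738 - 17291 = -41029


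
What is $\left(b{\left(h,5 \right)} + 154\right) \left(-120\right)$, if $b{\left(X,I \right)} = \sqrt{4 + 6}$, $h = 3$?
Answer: $-18480 - 120 \sqrt{10} \approx -18859.0$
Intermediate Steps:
$b{\left(X,I \right)} = \sqrt{10}$
$\left(b{\left(h,5 \right)} + 154\right) \left(-120\right) = \left(\sqrt{10} + 154\right) \left(-120\right) = \left(154 + \sqrt{10}\right) \left(-120\right) = -18480 - 120 \sqrt{10}$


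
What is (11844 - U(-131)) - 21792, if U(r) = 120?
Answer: -10068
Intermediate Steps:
(11844 - U(-131)) - 21792 = (11844 - 1*120) - 21792 = (11844 - 120) - 21792 = 11724 - 21792 = -10068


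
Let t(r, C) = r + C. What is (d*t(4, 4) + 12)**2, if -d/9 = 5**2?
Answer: 3196944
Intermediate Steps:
d = -225 (d = -9*5**2 = -9*25 = -225)
t(r, C) = C + r
(d*t(4, 4) + 12)**2 = (-225*(4 + 4) + 12)**2 = (-225*8 + 12)**2 = (-1800 + 12)**2 = (-1788)**2 = 3196944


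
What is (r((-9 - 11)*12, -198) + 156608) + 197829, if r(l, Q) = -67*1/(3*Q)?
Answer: 210535645/594 ≈ 3.5444e+5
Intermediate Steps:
r(l, Q) = -67/(3*Q)
(r((-9 - 11)*12, -198) + 156608) + 197829 = (-67/3/(-198) + 156608) + 197829 = (-67/3*(-1/198) + 156608) + 197829 = (67/594 + 156608) + 197829 = 93025219/594 + 197829 = 210535645/594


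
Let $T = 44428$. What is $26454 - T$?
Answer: $-17974$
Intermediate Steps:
$26454 - T = 26454 - 44428 = -17974$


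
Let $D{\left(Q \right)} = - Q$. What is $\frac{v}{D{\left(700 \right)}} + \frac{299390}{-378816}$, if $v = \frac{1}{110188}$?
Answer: $- \frac{721638440713}{913083880800} \approx -0.79033$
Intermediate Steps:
$v = \frac{1}{110188} \approx 9.0754 \cdot 10^{-6}$
$\frac{v}{D{\left(700 \right)}} + \frac{299390}{-378816} = \frac{1}{110188 \left(\left(-1\right) 700\right)} + \frac{299390}{-378816} = \frac{1}{110188 \left(-700\right)} + 299390 \left(- \frac{1}{378816}\right) = \frac{1}{110188} \left(- \frac{1}{700}\right) - \frac{149695}{189408} = - \frac{1}{77131600} - \frac{149695}{189408} = - \frac{721638440713}{913083880800}$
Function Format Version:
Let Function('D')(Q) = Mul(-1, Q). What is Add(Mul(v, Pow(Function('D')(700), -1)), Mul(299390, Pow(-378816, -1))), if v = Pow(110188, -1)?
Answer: Rational(-721638440713, 913083880800) ≈ -0.79033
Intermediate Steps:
v = Rational(1, 110188) ≈ 9.0754e-6
Add(Mul(v, Pow(Function('D')(700), -1)), Mul(299390, Pow(-378816, -1))) = Add(Mul(Rational(1, 110188), Pow(Mul(-1, 700), -1)), Mul(299390, Pow(-378816, -1))) = Add(Mul(Rational(1, 110188), Pow(-700, -1)), Mul(299390, Rational(-1, 378816))) = Add(Mul(Rational(1, 110188), Rational(-1, 700)), Rational(-149695, 189408)) = Add(Rational(-1, 77131600), Rational(-149695, 189408)) = Rational(-721638440713, 913083880800)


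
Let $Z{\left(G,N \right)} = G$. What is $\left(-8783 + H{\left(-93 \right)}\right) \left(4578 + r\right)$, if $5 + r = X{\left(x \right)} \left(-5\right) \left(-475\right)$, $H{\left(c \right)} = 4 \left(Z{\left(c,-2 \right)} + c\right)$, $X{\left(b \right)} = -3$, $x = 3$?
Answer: $24312904$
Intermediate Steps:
$H{\left(c \right)} = 8 c$ ($H{\left(c \right)} = 4 \left(c + c\right) = 4 \cdot 2 c = 8 c$)
$r = -7130$ ($r = -5 + \left(-3\right) \left(-5\right) \left(-475\right) = -5 + 15 \left(-475\right) = -5 - 7125 = -7130$)
$\left(-8783 + H{\left(-93 \right)}\right) \left(4578 + r\right) = \left(-8783 + 8 \left(-93\right)\right) \left(4578 - 7130\right) = \left(-8783 - 744\right) \left(-2552\right) = \left(-9527\right) \left(-2552\right) = 24312904$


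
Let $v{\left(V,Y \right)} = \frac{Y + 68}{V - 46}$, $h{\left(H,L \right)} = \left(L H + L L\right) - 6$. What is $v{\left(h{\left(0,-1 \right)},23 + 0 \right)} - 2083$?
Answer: $- \frac{106324}{51} \approx -2084.8$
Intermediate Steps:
$h{\left(H,L \right)} = -6 + L^{2} + H L$ ($h{\left(H,L \right)} = \left(H L + L^{2}\right) - 6 = \left(L^{2} + H L\right) - 6 = -6 + L^{2} + H L$)
$v{\left(V,Y \right)} = \frac{68 + Y}{-46 + V}$
$v{\left(h{\left(0,-1 \right)},23 + 0 \right)} - 2083 = \frac{68 + \left(23 + 0\right)}{-46 + \left(-6 + \left(-1\right)^{2} + 0 \left(-1\right)\right)} - 2083 = \frac{68 + 23}{-46 + \left(-6 + 1 + 0\right)} - 2083 = \frac{1}{-46 - 5} \cdot 91 - 2083 = \frac{1}{-51} \cdot 91 - 2083 = \left(- \frac{1}{51}\right) 91 - 2083 = - \frac{91}{51} - 2083 = - \frac{106324}{51}$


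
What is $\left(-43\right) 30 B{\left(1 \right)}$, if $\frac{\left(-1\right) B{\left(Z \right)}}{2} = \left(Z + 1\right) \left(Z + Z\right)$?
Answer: $10320$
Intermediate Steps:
$B{\left(Z \right)} = - 4 Z \left(1 + Z\right)$ ($B{\left(Z \right)} = - 2 \left(Z + 1\right) \left(Z + Z\right) = - 2 \left(1 + Z\right) 2 Z = - 2 \cdot 2 Z \left(1 + Z\right) = - 4 Z \left(1 + Z\right)$)
$\left(-43\right) 30 B{\left(1 \right)} = \left(-43\right) 30 \left(\left(-4\right) 1 \left(1 + 1\right)\right) = - 1290 \left(\left(-4\right) 1 \cdot 2\right) = \left(-1290\right) \left(-8\right) = 10320$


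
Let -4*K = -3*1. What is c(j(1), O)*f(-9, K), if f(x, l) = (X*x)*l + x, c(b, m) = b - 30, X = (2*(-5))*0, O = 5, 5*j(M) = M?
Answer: 1341/5 ≈ 268.20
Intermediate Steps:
K = ¾ (K = -(-3)/4 = -¼*(-3) = ¾ ≈ 0.75000)
j(M) = M/5
X = 0 (X = -10*0 = 0)
c(b, m) = -30 + b
f(x, l) = x (f(x, l) = (0*x)*l + x = 0*l + x = 0 + x = x)
c(j(1), O)*f(-9, K) = (-30 + (⅕)*1)*(-9) = (-30 + ⅕)*(-9) = -149/5*(-9) = 1341/5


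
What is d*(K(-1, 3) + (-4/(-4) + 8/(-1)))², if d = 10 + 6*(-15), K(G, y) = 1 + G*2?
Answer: -5120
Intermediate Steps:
K(G, y) = 1 + 2*G
d = -80 (d = 10 - 90 = -80)
d*(K(-1, 3) + (-4/(-4) + 8/(-1)))² = -80*((1 + 2*(-1)) + (-4/(-4) + 8/(-1)))² = -80*((1 - 2) + (-4*(-¼) + 8*(-1)))² = -80*(-1 + (1 - 8))² = -80*(-1 - 7)² = -80*(-8)² = -80*64 = -5120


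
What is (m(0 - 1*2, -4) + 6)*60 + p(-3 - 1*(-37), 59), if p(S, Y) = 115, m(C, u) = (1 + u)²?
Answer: 1015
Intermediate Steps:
(m(0 - 1*2, -4) + 6)*60 + p(-3 - 1*(-37), 59) = ((1 - 4)² + 6)*60 + 115 = ((-3)² + 6)*60 + 115 = (9 + 6)*60 + 115 = 15*60 + 115 = 900 + 115 = 1015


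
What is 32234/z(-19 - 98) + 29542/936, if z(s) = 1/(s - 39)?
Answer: -2353325101/468 ≈ -5.0285e+6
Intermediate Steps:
z(s) = 1/(-39 + s)
32234/z(-19 - 98) + 29542/936 = 32234/(1/(-39 + (-19 - 98))) + 29542/936 = 32234/(1/(-39 - 117)) + 29542*(1/936) = 32234/(1/(-156)) + 14771/468 = 32234/(-1/156) + 14771/468 = 32234*(-156) + 14771/468 = -5028504 + 14771/468 = -2353325101/468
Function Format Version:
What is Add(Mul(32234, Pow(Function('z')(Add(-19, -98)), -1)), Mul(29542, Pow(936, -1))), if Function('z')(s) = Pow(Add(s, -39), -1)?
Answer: Rational(-2353325101, 468) ≈ -5.0285e+6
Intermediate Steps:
Function('z')(s) = Pow(Add(-39, s), -1)
Add(Mul(32234, Pow(Function('z')(Add(-19, -98)), -1)), Mul(29542, Pow(936, -1))) = Add(Mul(32234, Pow(Pow(Add(-39, Add(-19, -98)), -1), -1)), Mul(29542, Pow(936, -1))) = Add(Mul(32234, Pow(Pow(Add(-39, -117), -1), -1)), Mul(29542, Rational(1, 936))) = Add(Mul(32234, Pow(Pow(-156, -1), -1)), Rational(14771, 468)) = Add(Mul(32234, Pow(Rational(-1, 156), -1)), Rational(14771, 468)) = Add(Mul(32234, -156), Rational(14771, 468)) = Add(-5028504, Rational(14771, 468)) = Rational(-2353325101, 468)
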